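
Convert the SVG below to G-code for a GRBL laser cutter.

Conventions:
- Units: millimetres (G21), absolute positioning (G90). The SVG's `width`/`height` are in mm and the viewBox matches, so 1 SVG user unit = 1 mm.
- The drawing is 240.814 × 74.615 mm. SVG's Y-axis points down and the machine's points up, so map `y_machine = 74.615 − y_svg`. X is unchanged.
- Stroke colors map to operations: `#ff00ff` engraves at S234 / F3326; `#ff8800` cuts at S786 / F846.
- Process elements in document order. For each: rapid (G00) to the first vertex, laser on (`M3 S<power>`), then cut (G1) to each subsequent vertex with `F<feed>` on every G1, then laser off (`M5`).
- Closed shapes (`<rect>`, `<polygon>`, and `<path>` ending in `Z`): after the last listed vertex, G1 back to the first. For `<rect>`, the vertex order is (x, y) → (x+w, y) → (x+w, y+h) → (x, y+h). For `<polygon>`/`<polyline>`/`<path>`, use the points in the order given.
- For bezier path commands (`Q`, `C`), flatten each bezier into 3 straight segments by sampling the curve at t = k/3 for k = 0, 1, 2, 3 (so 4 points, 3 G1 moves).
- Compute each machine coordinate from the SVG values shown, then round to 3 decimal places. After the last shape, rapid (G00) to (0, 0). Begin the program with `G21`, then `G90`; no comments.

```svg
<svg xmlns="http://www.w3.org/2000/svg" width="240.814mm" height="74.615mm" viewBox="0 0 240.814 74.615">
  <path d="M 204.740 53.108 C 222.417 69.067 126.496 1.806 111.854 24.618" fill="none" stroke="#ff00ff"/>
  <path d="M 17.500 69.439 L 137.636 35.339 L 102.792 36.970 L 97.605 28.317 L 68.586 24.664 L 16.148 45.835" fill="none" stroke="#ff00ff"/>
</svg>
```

G21
G90
G00 X204.740 Y21.507
M3 S234
G1 X191.769 Y26.870 F3326
G1 X146.371 Y49.203 F3326
G1 X111.854 Y49.997 F3326
M5
G00 X17.500 Y5.176
M3 S234
G1 X137.636 Y39.276 F3326
G1 X102.792 Y37.645 F3326
G1 X97.605 Y46.298 F3326
G1 X68.586 Y49.951 F3326
G1 X16.148 Y28.780 F3326
M5
G00 X0.000 Y0.000

Since the viewBox matches the mm dimensions, user units are millimetres directly. The only transform is the Y-flip y_m = 74.615 − y_svg.

Shape 1 is a cubic bezier drawn with `<path>`. Its stroke #ff00ff means engrave at S234, F3326. After flipping Y the toolpath is (204.740,21.507) → (191.769,26.870) → (146.371,49.203) → (111.854,49.997).

Shape 2 is a open polyline drawn with `<path>`. Its stroke #ff00ff means engrave at S234, F3326. After flipping Y the toolpath is (17.500,5.176) → (137.636,39.276) → (102.792,37.645) → (97.605,46.298) → (68.586,49.951) → (16.148,28.780).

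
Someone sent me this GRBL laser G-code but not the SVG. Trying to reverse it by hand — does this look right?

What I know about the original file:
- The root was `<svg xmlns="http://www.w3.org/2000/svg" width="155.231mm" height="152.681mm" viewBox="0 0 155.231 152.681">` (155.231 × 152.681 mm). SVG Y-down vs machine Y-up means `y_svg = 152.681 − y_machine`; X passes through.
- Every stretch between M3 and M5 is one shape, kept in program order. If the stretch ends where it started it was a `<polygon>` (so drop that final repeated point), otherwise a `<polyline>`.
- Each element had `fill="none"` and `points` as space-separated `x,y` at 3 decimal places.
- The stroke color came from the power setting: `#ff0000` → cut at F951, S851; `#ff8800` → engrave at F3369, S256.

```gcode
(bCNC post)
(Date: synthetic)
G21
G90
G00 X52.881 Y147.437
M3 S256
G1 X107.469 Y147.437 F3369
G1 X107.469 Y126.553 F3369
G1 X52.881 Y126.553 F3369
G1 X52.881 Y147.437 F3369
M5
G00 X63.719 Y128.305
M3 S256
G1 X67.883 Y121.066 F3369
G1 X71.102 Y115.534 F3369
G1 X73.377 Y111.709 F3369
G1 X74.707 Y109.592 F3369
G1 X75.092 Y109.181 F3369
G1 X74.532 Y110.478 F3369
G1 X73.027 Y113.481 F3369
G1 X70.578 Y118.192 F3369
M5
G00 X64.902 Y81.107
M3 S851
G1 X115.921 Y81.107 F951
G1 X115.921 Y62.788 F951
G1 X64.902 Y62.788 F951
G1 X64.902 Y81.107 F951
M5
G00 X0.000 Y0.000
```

Machine Y-up, SVG Y-down with viewBox height 152.681, so y_svg = 152.681 − y_machine; X carries over.

Run 1: the run's S256 means `#ff8800` (engrave). The run returns to its start, so emit a `<polygon>` with points (Y-flipped): 52.881,5.244 107.469,5.244 107.469,26.128 52.881,26.128.

Run 2: the run's S256 means `#ff8800` (engrave). The run is open, so emit a `<polyline>` with points (Y-flipped): 63.719,24.376 67.883,31.615 71.102,37.147 73.377,40.972 74.707,43.089 75.092,43.500 74.532,42.203 73.027,39.200 70.578,34.489.

Run 3: the run's S851 means `#ff0000` (cut). The run returns to its start, so emit a `<polygon>` with points (Y-flipped): 64.902,71.574 115.921,71.574 115.921,89.893 64.902,89.893.

<svg xmlns="http://www.w3.org/2000/svg" width="155.231mm" height="152.681mm" viewBox="0 0 155.231 152.681">
  <polygon points="52.881,5.244 107.469,5.244 107.469,26.128 52.881,26.128" fill="none" stroke="#ff8800"/>
  <polyline points="63.719,24.376 67.883,31.615 71.102,37.147 73.377,40.972 74.707,43.089 75.092,43.500 74.532,42.203 73.027,39.200 70.578,34.489" fill="none" stroke="#ff8800"/>
  <polygon points="64.902,71.574 115.921,71.574 115.921,89.893 64.902,89.893" fill="none" stroke="#ff0000"/>
</svg>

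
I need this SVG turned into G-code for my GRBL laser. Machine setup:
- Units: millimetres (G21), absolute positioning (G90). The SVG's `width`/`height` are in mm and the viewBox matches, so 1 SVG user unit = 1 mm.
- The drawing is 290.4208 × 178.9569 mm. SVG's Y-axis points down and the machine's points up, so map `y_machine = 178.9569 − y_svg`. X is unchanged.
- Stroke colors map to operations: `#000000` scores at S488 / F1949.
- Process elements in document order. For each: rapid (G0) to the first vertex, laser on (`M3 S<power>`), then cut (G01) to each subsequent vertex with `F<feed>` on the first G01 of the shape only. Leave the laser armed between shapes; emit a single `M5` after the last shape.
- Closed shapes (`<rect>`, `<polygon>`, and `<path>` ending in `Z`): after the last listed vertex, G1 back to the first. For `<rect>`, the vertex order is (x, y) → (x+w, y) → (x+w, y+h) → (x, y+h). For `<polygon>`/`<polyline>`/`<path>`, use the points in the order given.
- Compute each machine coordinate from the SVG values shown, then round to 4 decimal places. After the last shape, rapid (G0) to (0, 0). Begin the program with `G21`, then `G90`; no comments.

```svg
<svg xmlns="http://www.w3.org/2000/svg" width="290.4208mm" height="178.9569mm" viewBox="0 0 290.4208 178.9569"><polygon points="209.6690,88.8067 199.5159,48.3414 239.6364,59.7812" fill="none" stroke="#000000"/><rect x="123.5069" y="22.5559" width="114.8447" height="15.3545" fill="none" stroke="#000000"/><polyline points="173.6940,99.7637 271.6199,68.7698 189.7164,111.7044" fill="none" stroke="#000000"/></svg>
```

viewBox `0 0 290.4208 178.9569` with mm width/height → 1 unit = 1 mm. Flip: y_m = 178.9569 − y_svg.

**Shape 1** — `<polygon>` regular polygon, stroke `#000000` → score (S488, F1949). Machine vertices: (209.6690,90.1502) → (199.5159,130.6155) → (239.6364,119.1757) → (209.6690,90.1502). Closed: final G1 returns to the first vertex.

**Shape 2** — `<rect>` rectangle, stroke `#000000` → score (S488, F1949). Machine vertices: (123.5069,156.4010) → (238.3516,156.4010) → (238.3516,141.0465) → (123.5069,141.0465) → (123.5069,156.4010). Closed: final G1 returns to the first vertex.

**Shape 3** — `<polyline>` open polyline, stroke `#000000` → score (S488, F1949). Machine vertices: (173.6940,79.1932) → (271.6199,110.1871) → (189.7164,67.2525). Open path.

G21
G90
G0 X209.6690 Y90.1502
M3 S488
G01 X199.5159 Y130.6155 F1949
G01 X239.6364 Y119.1757
G01 X209.6690 Y90.1502
G0 X123.5069 Y156.4010
M3 S488
G01 X238.3516 Y156.4010 F1949
G01 X238.3516 Y141.0465
G01 X123.5069 Y141.0465
G01 X123.5069 Y156.4010
G0 X173.6940 Y79.1932
M3 S488
G01 X271.6199 Y110.1871 F1949
G01 X189.7164 Y67.2525
M5
G0 X0.0000 Y0.0000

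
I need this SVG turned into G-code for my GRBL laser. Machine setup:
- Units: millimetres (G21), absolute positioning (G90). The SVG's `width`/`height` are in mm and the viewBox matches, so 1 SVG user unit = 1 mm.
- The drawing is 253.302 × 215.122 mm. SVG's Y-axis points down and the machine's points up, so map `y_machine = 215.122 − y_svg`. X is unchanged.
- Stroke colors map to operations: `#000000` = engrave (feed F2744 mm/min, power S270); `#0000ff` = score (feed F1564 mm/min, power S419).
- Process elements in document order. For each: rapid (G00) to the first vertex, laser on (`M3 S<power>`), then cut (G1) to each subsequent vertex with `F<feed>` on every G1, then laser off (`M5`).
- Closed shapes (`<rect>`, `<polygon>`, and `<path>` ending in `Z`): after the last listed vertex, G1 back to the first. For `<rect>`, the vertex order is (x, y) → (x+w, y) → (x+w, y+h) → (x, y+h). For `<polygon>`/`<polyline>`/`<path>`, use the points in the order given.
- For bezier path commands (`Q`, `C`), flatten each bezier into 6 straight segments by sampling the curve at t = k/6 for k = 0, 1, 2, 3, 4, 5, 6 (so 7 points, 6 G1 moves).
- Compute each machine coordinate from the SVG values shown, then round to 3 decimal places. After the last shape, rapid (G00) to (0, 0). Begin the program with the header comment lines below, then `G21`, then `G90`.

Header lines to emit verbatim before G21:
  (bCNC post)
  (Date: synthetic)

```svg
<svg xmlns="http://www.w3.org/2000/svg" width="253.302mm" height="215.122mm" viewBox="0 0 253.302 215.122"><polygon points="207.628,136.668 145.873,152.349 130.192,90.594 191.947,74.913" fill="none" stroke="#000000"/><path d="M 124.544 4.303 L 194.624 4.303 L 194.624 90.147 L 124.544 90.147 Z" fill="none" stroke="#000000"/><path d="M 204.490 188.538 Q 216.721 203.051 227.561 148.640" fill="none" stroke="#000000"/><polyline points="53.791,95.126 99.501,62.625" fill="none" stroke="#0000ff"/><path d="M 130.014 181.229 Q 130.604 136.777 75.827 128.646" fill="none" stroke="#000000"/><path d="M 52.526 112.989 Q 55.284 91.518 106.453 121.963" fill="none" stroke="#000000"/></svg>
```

Since the viewBox matches the mm dimensions, user units are millimetres directly. The only transform is the Y-flip y_m = 215.122 − y_svg.

Shape 1 is a regular polygon drawn with `<polygon>`. Its stroke #000000 means engrave at S270, F2744. After flipping Y the toolpath is (207.628,78.454) → (145.873,62.773) → (130.192,124.528) → (191.947,140.209) → (207.628,78.454), returning to the start.

Shape 2 is a rectangle drawn with `<path>`. Its stroke #000000 means engrave at S270, F2744. After flipping Y the toolpath is (124.544,210.819) → (194.624,210.819) → (194.624,124.975) → (124.544,124.975) → (124.544,210.819), returning to the start.

Shape 3 is a quadratic bezier drawn with `<path>`. Its stroke #000000 means engrave at S270, F2744. After flipping Y the toolpath is (204.490,26.584) → (208.528,23.661) → (212.489,24.567) → (216.373,29.302) → (220.180,37.866) → (223.909,50.260) → (227.561,66.482).

Shape 4 is a line segment drawn with `<polyline>`. Its stroke #0000ff means score at S419, F1564. After flipping Y the toolpath is (53.791,119.996) → (99.501,152.497).

Shape 5 is a quadratic bezier drawn with `<path>`. Its stroke #000000 means engrave at S270, F2744. After flipping Y the toolpath is (130.014,33.893) → (128.673,47.701) → (124.255,59.492) → (116.762,69.265) → (106.193,77.020) → (92.548,82.757) → (75.827,86.476).

Shape 6 is a quadratic bezier drawn with `<path>`. Its stroke #000000 means engrave at S270, F2744. After flipping Y the toolpath is (52.526,102.133) → (54.790,107.848) → (59.744,110.679) → (67.387,110.625) → (77.719,107.687) → (90.741,101.865) → (106.453,93.159).

(bCNC post)
(Date: synthetic)
G21
G90
G00 X207.628 Y78.454
M3 S270
G1 X145.873 Y62.773 F2744
G1 X130.192 Y124.528 F2744
G1 X191.947 Y140.209 F2744
G1 X207.628 Y78.454 F2744
M5
G00 X124.544 Y210.819
M3 S270
G1 X194.624 Y210.819 F2744
G1 X194.624 Y124.975 F2744
G1 X124.544 Y124.975 F2744
G1 X124.544 Y210.819 F2744
M5
G00 X204.490 Y26.584
M3 S270
G1 X208.528 Y23.661 F2744
G1 X212.489 Y24.567 F2744
G1 X216.373 Y29.302 F2744
G1 X220.180 Y37.866 F2744
G1 X223.909 Y50.260 F2744
G1 X227.561 Y66.482 F2744
M5
G00 X53.791 Y119.996
M3 S419
G1 X99.501 Y152.497 F1564
M5
G00 X130.014 Y33.893
M3 S270
G1 X128.673 Y47.701 F2744
G1 X124.255 Y59.492 F2744
G1 X116.762 Y69.265 F2744
G1 X106.193 Y77.020 F2744
G1 X92.548 Y82.757 F2744
G1 X75.827 Y86.476 F2744
M5
G00 X52.526 Y102.133
M3 S270
G1 X54.790 Y107.848 F2744
G1 X59.744 Y110.679 F2744
G1 X67.387 Y110.625 F2744
G1 X77.719 Y107.687 F2744
G1 X90.741 Y101.865 F2744
G1 X106.453 Y93.159 F2744
M5
G00 X0.000 Y0.000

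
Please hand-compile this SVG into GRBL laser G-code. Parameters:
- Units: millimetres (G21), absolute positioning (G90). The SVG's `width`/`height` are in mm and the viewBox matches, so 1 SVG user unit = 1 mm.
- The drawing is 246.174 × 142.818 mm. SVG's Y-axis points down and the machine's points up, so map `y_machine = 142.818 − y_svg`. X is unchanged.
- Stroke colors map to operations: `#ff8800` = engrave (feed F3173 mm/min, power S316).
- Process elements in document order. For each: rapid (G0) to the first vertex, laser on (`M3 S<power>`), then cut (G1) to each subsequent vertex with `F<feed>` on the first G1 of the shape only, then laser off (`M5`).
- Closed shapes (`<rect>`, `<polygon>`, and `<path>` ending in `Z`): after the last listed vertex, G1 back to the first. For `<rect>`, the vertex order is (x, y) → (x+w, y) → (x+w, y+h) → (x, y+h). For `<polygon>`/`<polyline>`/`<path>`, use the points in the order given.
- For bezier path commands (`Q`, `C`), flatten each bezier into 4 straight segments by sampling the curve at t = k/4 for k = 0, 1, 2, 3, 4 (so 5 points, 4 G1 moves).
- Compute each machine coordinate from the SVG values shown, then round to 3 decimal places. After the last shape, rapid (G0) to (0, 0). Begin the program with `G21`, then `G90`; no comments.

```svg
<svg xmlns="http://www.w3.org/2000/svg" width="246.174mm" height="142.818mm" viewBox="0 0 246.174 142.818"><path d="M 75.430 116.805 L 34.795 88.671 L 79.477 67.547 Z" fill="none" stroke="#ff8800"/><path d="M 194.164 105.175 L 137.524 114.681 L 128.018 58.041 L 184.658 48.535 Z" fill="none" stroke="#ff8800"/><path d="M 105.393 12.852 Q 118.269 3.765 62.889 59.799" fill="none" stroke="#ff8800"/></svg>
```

viewBox `0 0 246.174 142.818` with mm width/height → 1 unit = 1 mm. Flip: y_m = 142.818 − y_svg.

**Shape 1** — `<path>` regular polygon, stroke `#ff8800` → engrave (S316, F3173). Machine vertices: (75.430,26.013) → (34.795,54.147) → (79.477,75.271) → (75.430,26.013). Closed: final G1 returns to the first vertex.

**Shape 2** — `<path>` regular polygon, stroke `#ff8800` → engrave (S316, F3173). Machine vertices: (194.164,37.643) → (137.524,28.137) → (128.018,84.777) → (184.658,94.283) → (194.164,37.643). Closed: final G1 returns to the first vertex.

**Shape 3** — `<path>` quadratic bezier, stroke `#ff8800` → engrave (S316, F3173). Control points (SVG): P0=(105.393,12.852), P1=(118.269,3.765), P2=(62.889,59.799); sampled at t=k/4. Machine vertices: (105.393,129.966) → (107.565,130.439) → (101.205,122.773) → (86.313,106.966) → (62.889,83.019). Open path.

G21
G90
G0 X75.430 Y26.013
M3 S316
G1 X34.795 Y54.147 F3173
G1 X79.477 Y75.271
G1 X75.430 Y26.013
M5
G0 X194.164 Y37.643
M3 S316
G1 X137.524 Y28.137 F3173
G1 X128.018 Y84.777
G1 X184.658 Y94.283
G1 X194.164 Y37.643
M5
G0 X105.393 Y129.966
M3 S316
G1 X107.565 Y130.439 F3173
G1 X101.205 Y122.773
G1 X86.313 Y106.966
G1 X62.889 Y83.019
M5
G0 X0.000 Y0.000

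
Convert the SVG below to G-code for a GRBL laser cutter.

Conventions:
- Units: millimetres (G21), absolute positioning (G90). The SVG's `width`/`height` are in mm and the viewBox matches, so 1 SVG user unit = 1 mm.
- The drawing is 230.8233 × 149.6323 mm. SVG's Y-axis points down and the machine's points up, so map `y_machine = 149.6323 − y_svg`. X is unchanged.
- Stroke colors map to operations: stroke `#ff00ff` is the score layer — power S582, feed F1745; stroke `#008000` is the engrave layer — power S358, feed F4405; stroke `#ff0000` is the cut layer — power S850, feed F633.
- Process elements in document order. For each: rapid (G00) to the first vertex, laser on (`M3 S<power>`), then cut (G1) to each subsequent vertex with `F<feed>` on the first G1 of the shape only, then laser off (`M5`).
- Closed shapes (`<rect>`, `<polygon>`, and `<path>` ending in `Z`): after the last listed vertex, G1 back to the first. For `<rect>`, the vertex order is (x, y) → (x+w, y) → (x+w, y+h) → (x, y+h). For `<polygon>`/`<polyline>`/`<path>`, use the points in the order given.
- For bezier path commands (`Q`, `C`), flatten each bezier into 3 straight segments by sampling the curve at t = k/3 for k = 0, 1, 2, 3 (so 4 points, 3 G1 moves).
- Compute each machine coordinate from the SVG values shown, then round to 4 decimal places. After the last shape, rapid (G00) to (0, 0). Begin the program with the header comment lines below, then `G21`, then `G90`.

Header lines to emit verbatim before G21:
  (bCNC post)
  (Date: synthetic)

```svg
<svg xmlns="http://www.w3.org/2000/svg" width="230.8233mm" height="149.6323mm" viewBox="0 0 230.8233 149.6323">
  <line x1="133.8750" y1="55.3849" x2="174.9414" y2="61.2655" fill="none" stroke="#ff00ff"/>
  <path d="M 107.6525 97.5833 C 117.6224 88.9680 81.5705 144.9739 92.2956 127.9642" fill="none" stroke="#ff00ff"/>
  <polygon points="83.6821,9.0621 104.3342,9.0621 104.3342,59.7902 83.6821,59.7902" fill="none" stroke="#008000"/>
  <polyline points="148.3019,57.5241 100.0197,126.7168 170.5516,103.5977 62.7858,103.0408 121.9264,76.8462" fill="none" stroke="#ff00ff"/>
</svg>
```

Since the viewBox matches the mm dimensions, user units are millimetres directly. The only transform is the Y-flip y_m = 149.6323 − y_svg.

Shape 1 is a line segment drawn with `<line>`. Its stroke #ff00ff means score at S582, F1745. After flipping Y the toolpath is (133.8750,94.2474) → (174.9414,88.3668).

Shape 2 is a cubic bezier drawn with `<path>`. Its stroke #ff00ff means score at S582, F1745. After flipping Y the toolpath is (107.6525,52.0490) → (105.7188,44.2216) → (93.7258,23.8993) → (92.2956,21.6681).

Shape 3 is a rectangle drawn with `<polygon>`. Its stroke #008000 means engrave at S358, F4405. After flipping Y the toolpath is (83.6821,140.5702) → (104.3342,140.5702) → (104.3342,89.8421) → (83.6821,89.8421) → (83.6821,140.5702), returning to the start.

Shape 4 is a open polyline drawn with `<polyline>`. Its stroke #ff00ff means score at S582, F1745. After flipping Y the toolpath is (148.3019,92.1082) → (100.0197,22.9155) → (170.5516,46.0346) → (62.7858,46.5915) → (121.9264,72.7861).

(bCNC post)
(Date: synthetic)
G21
G90
G00 X133.8750 Y94.2474
M3 S582
G1 X174.9414 Y88.3668 F1745
M5
G00 X107.6525 Y52.0490
M3 S582
G1 X105.7188 Y44.2216 F1745
G1 X93.7258 Y23.8993
G1 X92.2956 Y21.6681
M5
G00 X83.6821 Y140.5702
M3 S358
G1 X104.3342 Y140.5702 F4405
G1 X104.3342 Y89.8421
G1 X83.6821 Y89.8421
G1 X83.6821 Y140.5702
M5
G00 X148.3019 Y92.1082
M3 S582
G1 X100.0197 Y22.9155 F1745
G1 X170.5516 Y46.0346
G1 X62.7858 Y46.5915
G1 X121.9264 Y72.7861
M5
G00 X0.0000 Y0.0000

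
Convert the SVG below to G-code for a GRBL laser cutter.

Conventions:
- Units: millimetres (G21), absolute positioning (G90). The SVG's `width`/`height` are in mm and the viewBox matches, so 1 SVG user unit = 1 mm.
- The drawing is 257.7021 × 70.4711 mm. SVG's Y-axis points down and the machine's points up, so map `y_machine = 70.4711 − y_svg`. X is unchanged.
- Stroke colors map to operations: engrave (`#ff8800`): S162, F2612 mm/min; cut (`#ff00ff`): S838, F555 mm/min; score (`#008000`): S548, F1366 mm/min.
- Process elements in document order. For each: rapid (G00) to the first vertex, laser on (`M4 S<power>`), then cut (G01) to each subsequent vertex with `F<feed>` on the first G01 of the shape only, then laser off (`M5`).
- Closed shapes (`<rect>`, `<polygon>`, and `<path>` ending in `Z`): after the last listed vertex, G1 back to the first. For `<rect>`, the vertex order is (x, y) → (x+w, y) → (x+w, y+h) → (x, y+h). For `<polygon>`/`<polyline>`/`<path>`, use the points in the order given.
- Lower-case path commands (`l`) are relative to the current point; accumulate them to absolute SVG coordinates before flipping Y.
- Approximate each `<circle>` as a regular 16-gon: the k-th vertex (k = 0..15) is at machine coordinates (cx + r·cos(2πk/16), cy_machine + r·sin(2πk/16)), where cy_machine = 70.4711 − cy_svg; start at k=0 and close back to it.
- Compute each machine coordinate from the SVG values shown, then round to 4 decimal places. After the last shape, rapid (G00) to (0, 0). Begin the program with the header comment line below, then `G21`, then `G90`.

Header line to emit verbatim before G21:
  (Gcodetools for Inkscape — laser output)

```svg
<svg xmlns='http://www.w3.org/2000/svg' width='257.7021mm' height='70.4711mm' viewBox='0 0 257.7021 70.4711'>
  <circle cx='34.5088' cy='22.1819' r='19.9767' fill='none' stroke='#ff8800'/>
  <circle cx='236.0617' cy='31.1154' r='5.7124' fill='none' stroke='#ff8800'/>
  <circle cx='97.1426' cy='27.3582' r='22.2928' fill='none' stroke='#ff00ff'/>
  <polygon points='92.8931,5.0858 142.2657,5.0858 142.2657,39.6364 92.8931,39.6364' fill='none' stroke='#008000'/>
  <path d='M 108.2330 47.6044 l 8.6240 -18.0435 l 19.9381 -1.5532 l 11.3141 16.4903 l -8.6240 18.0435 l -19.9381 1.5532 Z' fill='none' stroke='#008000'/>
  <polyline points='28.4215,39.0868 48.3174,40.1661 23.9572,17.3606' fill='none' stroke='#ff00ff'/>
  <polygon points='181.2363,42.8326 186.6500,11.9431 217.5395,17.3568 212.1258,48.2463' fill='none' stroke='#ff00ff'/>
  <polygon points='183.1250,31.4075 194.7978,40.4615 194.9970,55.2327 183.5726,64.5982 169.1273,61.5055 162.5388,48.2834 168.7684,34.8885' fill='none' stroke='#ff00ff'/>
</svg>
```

(Gcodetools for Inkscape — laser output)
G21
G90
G00 X54.4855 Y48.2892
M4 S162
G01 X52.9649 Y55.9340 F2612
G01 X48.6345 Y62.4149
G01 X42.1536 Y66.7453
G01 X34.5088 Y68.2659
G01 X26.8640 Y66.7453
G01 X20.3831 Y62.4149
G01 X16.0527 Y55.9340
G01 X14.5321 Y48.2892
G01 X16.0527 Y40.6444
G01 X20.3831 Y34.1635
G01 X26.8640 Y29.8331
G01 X34.5088 Y28.3125
G01 X42.1536 Y29.8331
G01 X48.6345 Y34.1635
G01 X52.9649 Y40.6444
G01 X54.4855 Y48.2892
M5
G00 X241.7741 Y39.3557
M4 S162
G01 X241.3393 Y41.5417 F2612
G01 X240.1010 Y43.3950
G01 X238.2477 Y44.6333
G01 X236.0617 Y45.0681
G01 X233.8757 Y44.6333
G01 X232.0224 Y43.3950
G01 X230.7841 Y41.5417
G01 X230.3493 Y39.3557
G01 X230.7841 Y37.1697
G01 X232.0224 Y35.3164
G01 X233.8757 Y34.0781
G01 X236.0617 Y33.6433
G01 X238.2477 Y34.0781
G01 X240.1010 Y35.3164
G01 X241.3393 Y37.1697
G01 X241.7741 Y39.3557
M5
G00 X119.4354 Y43.1129
M4 S838
G01 X117.7385 Y51.6440 F555
G01 X112.9060 Y58.8763
G01 X105.6737 Y63.7088
G01 X97.1426 Y65.4057
G01 X88.6115 Y63.7088
G01 X81.3792 Y58.8763
G01 X76.5467 Y51.6440
G01 X74.8498 Y43.1129
G01 X76.5467 Y34.5818
G01 X81.3792 Y27.3495
G01 X88.6115 Y22.5170
G01 X97.1426 Y20.8201
G01 X105.6737 Y22.5170
G01 X112.9060 Y27.3495
G01 X117.7385 Y34.5818
G01 X119.4354 Y43.1129
M5
G00 X92.8931 Y65.3853
M4 S548
G01 X142.2657 Y65.3853 F1366
G01 X142.2657 Y30.8347
G01 X92.8931 Y30.8347
G01 X92.8931 Y65.3853
M5
G00 X108.2330 Y22.8667
M4 S548
G01 X116.8570 Y40.9102 F1366
G01 X136.7951 Y42.4634
G01 X148.1092 Y25.9731
G01 X139.4852 Y7.9296
G01 X119.5471 Y6.3764
G01 X108.2330 Y22.8667
M5
G00 X28.4215 Y31.3843
M4 S838
G01 X48.3174 Y30.3050 F555
G01 X23.9572 Y53.1105
M5
G00 X181.2363 Y27.6385
M4 S838
G01 X186.6500 Y58.5280 F555
G01 X217.5395 Y53.1143
G01 X212.1258 Y22.2248
G01 X181.2363 Y27.6385
M5
G00 X183.1250 Y39.0636
M4 S838
G01 X194.7978 Y30.0096 F555
G01 X194.9970 Y15.2384
G01 X183.5726 Y5.8729
G01 X169.1273 Y8.9656
G01 X162.5388 Y22.1877
G01 X168.7684 Y35.5826
G01 X183.1250 Y39.0636
M5
G00 X0.0000 Y0.0000

1 u = 1 mm; y_m = 70.4711 − y.

[1] `<circle>` circle, #ff8800→engrave S162 F2612: (54.4855,48.2892) → (52.9649,55.9340) → (48.6345,62.4149) → (42.1536,66.7453) → (34.5088,68.2659) → (26.8640,66.7453) → (20.3831,62.4149) → (16.0527,55.9340) → (14.5321,48.2892) → (16.0527,40.6444) → (20.3831,34.1635) → (26.8640,29.8331) → (34.5088,28.3125) → (42.1536,29.8331) → (48.6345,34.1635) → (52.9649,40.6444) → (54.4855,48.2892) (closed)

[2] `<circle>` circle, #ff8800→engrave S162 F2612: (241.7741,39.3557) → (241.3393,41.5417) → (240.1010,43.3950) → (238.2477,44.6333) → (236.0617,45.0681) → (233.8757,44.6333) → (232.0224,43.3950) → (230.7841,41.5417) → (230.3493,39.3557) → (230.7841,37.1697) → (232.0224,35.3164) → (233.8757,34.0781) → (236.0617,33.6433) → (238.2477,34.0781) → (240.1010,35.3164) → (241.3393,37.1697) → (241.7741,39.3557) (closed)

[3] `<circle>` circle, #ff00ff→cut S838 F555: (119.4354,43.1129) → (117.7385,51.6440) → (112.9060,58.8763) → (105.6737,63.7088) → (97.1426,65.4057) → (88.6115,63.7088) → (81.3792,58.8763) → (76.5467,51.6440) → (74.8498,43.1129) → (76.5467,34.5818) → (81.3792,27.3495) → (88.6115,22.5170) → (97.1426,20.8201) → (105.6737,22.5170) → (112.9060,27.3495) → (117.7385,34.5818) → (119.4354,43.1129) (closed)

[4] `<polygon>` rectangle, #008000→score S548 F1366: (92.8931,65.3853) → (142.2657,65.3853) → (142.2657,30.8347) → (92.8931,30.8347) → (92.8931,65.3853) (closed)

[5] `<path>` regular polygon, #008000→score S548 F1366: (108.2330,22.8667) → (116.8570,40.9102) → (136.7951,42.4634) → (148.1092,25.9731) → (139.4852,7.9296) → (119.5471,6.3764) → (108.2330,22.8667) (closed)

[6] `<polyline>` open polyline, #ff00ff→cut S838 F555: (28.4215,31.3843) → (48.3174,30.3050) → (23.9572,53.1105)

[7] `<polygon>` regular polygon, #ff00ff→cut S838 F555: (181.2363,27.6385) → (186.6500,58.5280) → (217.5395,53.1143) → (212.1258,22.2248) → (181.2363,27.6385) (closed)

[8] `<polygon>` regular polygon, #ff00ff→cut S838 F555: (183.1250,39.0636) → (194.7978,30.0096) → (194.9970,15.2384) → (183.5726,5.8729) → (169.1273,8.9656) → (162.5388,22.1877) → (168.7684,35.5826) → (183.1250,39.0636) (closed)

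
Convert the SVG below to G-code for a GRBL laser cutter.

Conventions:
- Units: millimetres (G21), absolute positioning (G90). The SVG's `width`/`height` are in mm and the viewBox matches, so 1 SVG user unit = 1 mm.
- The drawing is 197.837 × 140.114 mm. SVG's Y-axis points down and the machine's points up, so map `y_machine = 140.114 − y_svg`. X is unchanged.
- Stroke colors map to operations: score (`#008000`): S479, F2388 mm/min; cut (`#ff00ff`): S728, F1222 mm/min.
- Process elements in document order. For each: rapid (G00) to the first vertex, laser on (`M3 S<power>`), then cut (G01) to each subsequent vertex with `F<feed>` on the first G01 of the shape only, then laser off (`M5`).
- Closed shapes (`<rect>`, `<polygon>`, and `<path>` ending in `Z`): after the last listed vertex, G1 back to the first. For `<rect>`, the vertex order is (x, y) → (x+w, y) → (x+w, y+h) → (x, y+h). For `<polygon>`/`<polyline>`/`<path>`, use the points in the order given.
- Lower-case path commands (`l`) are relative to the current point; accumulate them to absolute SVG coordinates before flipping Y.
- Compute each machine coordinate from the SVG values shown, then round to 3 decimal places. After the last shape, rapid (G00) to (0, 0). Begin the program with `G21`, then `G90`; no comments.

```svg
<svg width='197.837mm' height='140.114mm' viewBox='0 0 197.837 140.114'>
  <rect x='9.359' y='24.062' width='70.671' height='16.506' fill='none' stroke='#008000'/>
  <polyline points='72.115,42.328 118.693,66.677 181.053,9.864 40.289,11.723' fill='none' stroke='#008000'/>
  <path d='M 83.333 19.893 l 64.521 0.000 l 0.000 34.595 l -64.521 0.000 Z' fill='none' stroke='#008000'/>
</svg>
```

viewBox `0 0 197.837 140.114` with mm width/height → 1 unit = 1 mm. Flip: y_m = 140.114 − y_svg.

**Shape 1** — `<rect>` rectangle, stroke `#008000` → score (S479, F2388). Machine vertices: (9.359,116.052) → (80.030,116.052) → (80.030,99.546) → (9.359,99.546) → (9.359,116.052). Closed: final G1 returns to the first vertex.

**Shape 2** — `<polyline>` open polyline, stroke `#008000` → score (S479, F2388). Machine vertices: (72.115,97.786) → (118.693,73.437) → (181.053,130.250) → (40.289,128.391). Open path.

**Shape 3** — `<path>` rectangle, stroke `#008000` → score (S479, F2388). Machine vertices: (83.333,120.221) → (147.854,120.221) → (147.854,85.626) → (83.333,85.626) → (83.333,120.221). Closed: final G1 returns to the first vertex.

G21
G90
G00 X9.359 Y116.052
M3 S479
G01 X80.030 Y116.052 F2388
G01 X80.030 Y99.546
G01 X9.359 Y99.546
G01 X9.359 Y116.052
M5
G00 X72.115 Y97.786
M3 S479
G01 X118.693 Y73.437 F2388
G01 X181.053 Y130.250
G01 X40.289 Y128.391
M5
G00 X83.333 Y120.221
M3 S479
G01 X147.854 Y120.221 F2388
G01 X147.854 Y85.626
G01 X83.333 Y85.626
G01 X83.333 Y120.221
M5
G00 X0.000 Y0.000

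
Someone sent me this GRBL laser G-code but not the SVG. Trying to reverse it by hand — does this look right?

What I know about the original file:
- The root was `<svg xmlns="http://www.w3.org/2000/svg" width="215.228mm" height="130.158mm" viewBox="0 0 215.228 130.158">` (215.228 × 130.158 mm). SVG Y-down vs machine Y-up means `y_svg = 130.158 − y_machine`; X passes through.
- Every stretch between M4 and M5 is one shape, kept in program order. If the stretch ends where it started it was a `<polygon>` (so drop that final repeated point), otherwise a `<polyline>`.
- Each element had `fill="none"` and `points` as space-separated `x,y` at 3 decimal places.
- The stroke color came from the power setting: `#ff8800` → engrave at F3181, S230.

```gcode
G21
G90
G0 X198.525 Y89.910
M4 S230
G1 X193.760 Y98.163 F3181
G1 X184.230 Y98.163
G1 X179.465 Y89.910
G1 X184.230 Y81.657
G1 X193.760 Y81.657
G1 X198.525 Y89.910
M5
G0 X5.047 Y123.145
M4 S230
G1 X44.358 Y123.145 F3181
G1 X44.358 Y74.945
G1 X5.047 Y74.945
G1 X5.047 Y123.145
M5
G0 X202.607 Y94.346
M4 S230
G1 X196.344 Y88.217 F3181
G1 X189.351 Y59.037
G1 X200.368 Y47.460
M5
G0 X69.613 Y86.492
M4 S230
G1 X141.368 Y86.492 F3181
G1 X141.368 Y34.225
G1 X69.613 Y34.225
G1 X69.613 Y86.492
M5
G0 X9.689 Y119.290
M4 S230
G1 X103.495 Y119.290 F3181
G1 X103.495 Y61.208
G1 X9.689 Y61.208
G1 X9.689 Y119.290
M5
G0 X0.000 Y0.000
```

<svg xmlns="http://www.w3.org/2000/svg" width="215.228mm" height="130.158mm" viewBox="0 0 215.228 130.158">
  <polygon points="198.525,40.248 193.760,31.995 184.230,31.995 179.465,40.248 184.230,48.501 193.760,48.501" fill="none" stroke="#ff8800"/>
  <polygon points="5.047,7.013 44.358,7.013 44.358,55.213 5.047,55.213" fill="none" stroke="#ff8800"/>
  <polyline points="202.607,35.812 196.344,41.941 189.351,71.121 200.368,82.698" fill="none" stroke="#ff8800"/>
  <polygon points="69.613,43.666 141.368,43.666 141.368,95.933 69.613,95.933" fill="none" stroke="#ff8800"/>
  <polygon points="9.689,10.868 103.495,10.868 103.495,68.950 9.689,68.950" fill="none" stroke="#ff8800"/>
</svg>

Machine Y-up, SVG Y-down with viewBox height 130.158, so y_svg = 130.158 − y_machine; X carries over. Every run uses S230, so all elements get stroke `#ff8800` (engrave).

Run 1: The run returns to its start, so emit a `<polygon>` with points (Y-flipped): 198.525,40.248 193.760,31.995 184.230,31.995 179.465,40.248 184.230,48.501 193.760,48.501.

Run 2: The run returns to its start, so emit a `<polygon>` with points (Y-flipped): 5.047,7.013 44.358,7.013 44.358,55.213 5.047,55.213.

Run 3: The run is open, so emit a `<polyline>` with points (Y-flipped): 202.607,35.812 196.344,41.941 189.351,71.121 200.368,82.698.

Run 4: The run returns to its start, so emit a `<polygon>` with points (Y-flipped): 69.613,43.666 141.368,43.666 141.368,95.933 69.613,95.933.

Run 5: The run returns to its start, so emit a `<polygon>` with points (Y-flipped): 9.689,10.868 103.495,10.868 103.495,68.950 9.689,68.950.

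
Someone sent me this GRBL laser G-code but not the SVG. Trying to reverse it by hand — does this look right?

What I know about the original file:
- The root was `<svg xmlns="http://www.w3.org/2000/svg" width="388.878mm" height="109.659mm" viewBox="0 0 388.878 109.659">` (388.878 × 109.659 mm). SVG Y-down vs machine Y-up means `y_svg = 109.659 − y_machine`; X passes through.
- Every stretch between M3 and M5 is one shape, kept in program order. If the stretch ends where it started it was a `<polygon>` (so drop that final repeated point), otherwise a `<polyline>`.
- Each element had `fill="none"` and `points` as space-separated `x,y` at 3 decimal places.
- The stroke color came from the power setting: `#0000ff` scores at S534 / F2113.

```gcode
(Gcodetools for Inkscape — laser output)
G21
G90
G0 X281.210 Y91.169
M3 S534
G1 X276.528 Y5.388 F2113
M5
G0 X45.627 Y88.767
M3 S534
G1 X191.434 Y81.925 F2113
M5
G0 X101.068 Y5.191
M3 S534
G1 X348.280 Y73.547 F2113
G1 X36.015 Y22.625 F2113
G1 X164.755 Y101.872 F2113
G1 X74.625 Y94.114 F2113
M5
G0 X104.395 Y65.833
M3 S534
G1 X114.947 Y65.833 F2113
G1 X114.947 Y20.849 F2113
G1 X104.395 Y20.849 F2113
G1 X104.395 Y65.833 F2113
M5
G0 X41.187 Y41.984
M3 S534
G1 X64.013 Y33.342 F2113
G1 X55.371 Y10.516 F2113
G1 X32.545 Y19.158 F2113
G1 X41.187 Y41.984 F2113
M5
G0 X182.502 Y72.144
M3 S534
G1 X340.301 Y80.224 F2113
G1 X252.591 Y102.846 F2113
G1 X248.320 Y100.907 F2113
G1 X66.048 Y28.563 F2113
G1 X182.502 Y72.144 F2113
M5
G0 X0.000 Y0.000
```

<svg xmlns="http://www.w3.org/2000/svg" width="388.878mm" height="109.659mm" viewBox="0 0 388.878 109.659">
  <polyline points="281.210,18.490 276.528,104.271" fill="none" stroke="#0000ff"/>
  <polyline points="45.627,20.892 191.434,27.734" fill="none" stroke="#0000ff"/>
  <polyline points="101.068,104.468 348.280,36.112 36.015,87.034 164.755,7.787 74.625,15.545" fill="none" stroke="#0000ff"/>
  <polygon points="104.395,43.826 114.947,43.826 114.947,88.810 104.395,88.810" fill="none" stroke="#0000ff"/>
  <polygon points="41.187,67.675 64.013,76.317 55.371,99.143 32.545,90.501" fill="none" stroke="#0000ff"/>
  <polygon points="182.502,37.515 340.301,29.435 252.591,6.813 248.320,8.752 66.048,81.096" fill="none" stroke="#0000ff"/>
</svg>

Each laser-on run becomes one SVG element. Flip Y back into SVG space with y_svg = 109.659 − y_machine. Every run uses S534, so all elements get stroke `#0000ff` (score).

Run 1: The run is open, so emit a `<polyline>` with points (Y-flipped): 281.210,18.490 276.528,104.271.

Run 2: The run is open, so emit a `<polyline>` with points (Y-flipped): 45.627,20.892 191.434,27.734.

Run 3: The run is open, so emit a `<polyline>` with points (Y-flipped): 101.068,104.468 348.280,36.112 36.015,87.034 164.755,7.787 74.625,15.545.

Run 4: The run returns to its start, so emit a `<polygon>` with points (Y-flipped): 104.395,43.826 114.947,43.826 114.947,88.810 104.395,88.810.

Run 5: The run returns to its start, so emit a `<polygon>` with points (Y-flipped): 41.187,67.675 64.013,76.317 55.371,99.143 32.545,90.501.

Run 6: The run returns to its start, so emit a `<polygon>` with points (Y-flipped): 182.502,37.515 340.301,29.435 252.591,6.813 248.320,8.752 66.048,81.096.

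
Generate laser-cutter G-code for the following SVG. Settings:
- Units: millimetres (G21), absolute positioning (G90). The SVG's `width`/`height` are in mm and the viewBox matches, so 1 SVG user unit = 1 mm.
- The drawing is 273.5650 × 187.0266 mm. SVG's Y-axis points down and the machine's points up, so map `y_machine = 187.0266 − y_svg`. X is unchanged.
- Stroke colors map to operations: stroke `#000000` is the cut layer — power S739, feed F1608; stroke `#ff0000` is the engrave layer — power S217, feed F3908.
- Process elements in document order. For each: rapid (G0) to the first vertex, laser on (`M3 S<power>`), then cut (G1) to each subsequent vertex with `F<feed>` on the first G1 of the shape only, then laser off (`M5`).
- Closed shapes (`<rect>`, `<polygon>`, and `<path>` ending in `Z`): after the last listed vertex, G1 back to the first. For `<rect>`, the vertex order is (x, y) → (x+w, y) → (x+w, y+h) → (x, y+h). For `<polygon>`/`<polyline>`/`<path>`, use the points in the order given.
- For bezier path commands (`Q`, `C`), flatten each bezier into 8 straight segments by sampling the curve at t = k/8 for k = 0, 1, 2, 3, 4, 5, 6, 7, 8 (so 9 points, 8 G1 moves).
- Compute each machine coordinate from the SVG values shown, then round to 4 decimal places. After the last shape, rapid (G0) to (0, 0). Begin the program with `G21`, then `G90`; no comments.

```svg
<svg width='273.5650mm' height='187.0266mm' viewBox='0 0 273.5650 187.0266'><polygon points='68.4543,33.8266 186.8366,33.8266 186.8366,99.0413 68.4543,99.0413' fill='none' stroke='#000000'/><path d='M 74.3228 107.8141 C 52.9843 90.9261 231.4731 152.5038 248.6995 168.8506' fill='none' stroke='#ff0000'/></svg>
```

viewBox `0 0 273.5650 187.0266` with mm width/height → 1 unit = 1 mm. Flip: y_m = 187.0266 − y_svg.

**Shape 1** — `<polygon>` rectangle, stroke `#000000` → cut (S739, F1608). Machine vertices: (68.4543,153.2000) → (186.8366,153.2000) → (186.8366,87.9853) → (68.4543,87.9853) → (68.4543,153.2000). Closed: final G1 returns to the first vertex.

**Shape 2** — `<path>` cubic bezier, stroke `#ff0000` → engrave (S217, F3908). Control points (SVG): P0=(74.3228,107.8141), P1=(52.9843,90.9261), P2=(231.4731,152.5038), P3=(248.6995,168.8506); sampled at t=k/8. Machine vertices: (74.3228,79.2125) → (74.9825,82.1090) → (90.1445,79.0989) → (115.5773,71.6318) → (147.0493,61.1573) → (180.3291,49.1249) → (211.1850,36.9841) → (235.3857,26.1847) → (248.6995,18.1760). Open path.

G21
G90
G0 X68.4543 Y153.2000
M3 S739
G1 X186.8366 Y153.2000 F1608
G1 X186.8366 Y87.9853
G1 X68.4543 Y87.9853
G1 X68.4543 Y153.2000
M5
G0 X74.3228 Y79.2125
M3 S217
G1 X74.9825 Y82.1090 F3908
G1 X90.1445 Y79.0989
G1 X115.5773 Y71.6318
G1 X147.0493 Y61.1573
G1 X180.3291 Y49.1249
G1 X211.1850 Y36.9841
G1 X235.3857 Y26.1847
G1 X248.6995 Y18.1760
M5
G0 X0.0000 Y0.0000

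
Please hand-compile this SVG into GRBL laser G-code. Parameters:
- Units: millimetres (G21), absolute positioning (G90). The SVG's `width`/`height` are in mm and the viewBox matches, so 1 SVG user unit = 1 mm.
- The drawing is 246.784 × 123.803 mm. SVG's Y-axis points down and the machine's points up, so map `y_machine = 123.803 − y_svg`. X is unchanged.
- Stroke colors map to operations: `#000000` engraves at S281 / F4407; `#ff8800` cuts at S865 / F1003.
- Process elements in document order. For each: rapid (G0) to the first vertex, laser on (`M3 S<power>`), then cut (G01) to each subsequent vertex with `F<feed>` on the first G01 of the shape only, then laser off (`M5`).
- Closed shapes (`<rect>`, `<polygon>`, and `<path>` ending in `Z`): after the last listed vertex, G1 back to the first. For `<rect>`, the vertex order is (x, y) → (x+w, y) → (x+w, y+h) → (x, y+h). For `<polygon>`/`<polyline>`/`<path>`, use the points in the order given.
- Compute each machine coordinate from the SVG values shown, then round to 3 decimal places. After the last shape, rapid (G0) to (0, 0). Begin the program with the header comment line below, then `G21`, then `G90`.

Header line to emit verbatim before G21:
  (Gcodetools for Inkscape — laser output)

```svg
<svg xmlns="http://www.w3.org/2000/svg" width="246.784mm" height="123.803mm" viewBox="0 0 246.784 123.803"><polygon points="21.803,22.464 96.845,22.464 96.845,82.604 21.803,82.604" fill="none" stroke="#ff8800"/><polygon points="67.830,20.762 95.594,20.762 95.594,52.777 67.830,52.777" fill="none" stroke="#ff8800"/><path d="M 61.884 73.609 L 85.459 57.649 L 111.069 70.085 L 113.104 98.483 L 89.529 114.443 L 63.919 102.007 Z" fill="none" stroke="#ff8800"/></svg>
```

viewBox `0 0 246.784 123.803` with mm width/height → 1 unit = 1 mm. Flip: y_m = 123.803 − y_svg.

**Shape 1** — `<polygon>` rectangle, stroke `#ff8800` → cut (S865, F1003). Machine vertices: (21.803,101.339) → (96.845,101.339) → (96.845,41.199) → (21.803,41.199) → (21.803,101.339). Closed: final G1 returns to the first vertex.

**Shape 2** — `<polygon>` rectangle, stroke `#ff8800` → cut (S865, F1003). Machine vertices: (67.830,103.041) → (95.594,103.041) → (95.594,71.026) → (67.830,71.026) → (67.830,103.041). Closed: final G1 returns to the first vertex.

**Shape 3** — `<path>` regular polygon, stroke `#ff8800` → cut (S865, F1003). Machine vertices: (61.884,50.194) → (85.459,66.154) → (111.069,53.718) → (113.104,25.320) → (89.529,9.360) → (63.919,21.796) → (61.884,50.194). Closed: final G1 returns to the first vertex.

(Gcodetools for Inkscape — laser output)
G21
G90
G0 X21.803 Y101.339
M3 S865
G01 X96.845 Y101.339 F1003
G01 X96.845 Y41.199
G01 X21.803 Y41.199
G01 X21.803 Y101.339
M5
G0 X67.830 Y103.041
M3 S865
G01 X95.594 Y103.041 F1003
G01 X95.594 Y71.026
G01 X67.830 Y71.026
G01 X67.830 Y103.041
M5
G0 X61.884 Y50.194
M3 S865
G01 X85.459 Y66.154 F1003
G01 X111.069 Y53.718
G01 X113.104 Y25.320
G01 X89.529 Y9.360
G01 X63.919 Y21.796
G01 X61.884 Y50.194
M5
G0 X0.000 Y0.000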